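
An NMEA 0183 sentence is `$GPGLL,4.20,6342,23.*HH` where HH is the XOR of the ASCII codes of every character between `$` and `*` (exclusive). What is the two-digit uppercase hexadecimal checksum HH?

XOR the ASCII codes of the payload characters:
  'G' = 0x47 → acc = 0x47
  'P' = 0x50 → acc = 0x17
  'G' = 0x47 → acc = 0x50
  'L' = 0x4C → acc = 0x1C
  'L' = 0x4C → acc = 0x50
  ',' = 0x2C → acc = 0x7C
  '4' = 0x34 → acc = 0x48
  '.' = 0x2E → acc = 0x66
  '2' = 0x32 → acc = 0x54
  '0' = 0x30 → acc = 0x64
  ',' = 0x2C → acc = 0x48
  '6' = 0x36 → acc = 0x7E
  '3' = 0x33 → acc = 0x4D
  '4' = 0x34 → acc = 0x79
  '2' = 0x32 → acc = 0x4B
  ',' = 0x2C → acc = 0x67
  '2' = 0x32 → acc = 0x55
  '3' = 0x33 → acc = 0x66
  '.' = 0x2E → acc = 0x48
Checksum = 0x48.

48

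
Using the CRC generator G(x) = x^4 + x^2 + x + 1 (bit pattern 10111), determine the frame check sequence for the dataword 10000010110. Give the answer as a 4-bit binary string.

0110

Append 4 zeros: 100000101100000. Divide by 10111 (XOR where the leading bit is 1):
  pos 0: 10000 XOR 10111 = 00111
  pos 2: 11101 XOR 10111 = 01010
  pos 3: 10100 XOR 10111 = 00011
  pos 6: 11110 XOR 10111 = 01001
  pos 7: 10010 XOR 10111 = 00101
  pos 9: 10100 XOR 10111 = 00011
Remainder (last 4 bits) = 0110. This is the CRC / FCS.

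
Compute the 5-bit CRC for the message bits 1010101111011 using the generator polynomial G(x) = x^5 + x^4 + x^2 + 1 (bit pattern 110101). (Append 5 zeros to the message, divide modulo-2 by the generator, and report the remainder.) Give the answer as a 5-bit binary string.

Append 5 zeros: 101010111101100000. Divide by 110101 (XOR where the leading bit is 1):
  pos 0: 101010 XOR 110101 = 011111
  pos 1: 111111 XOR 110101 = 001010
  pos 3: 101011 XOR 110101 = 011110
  pos 4: 111101 XOR 110101 = 001000
  pos 6: 100001 XOR 110101 = 010100
  pos 7: 101001 XOR 110101 = 011100
  pos 8: 111000 XOR 110101 = 001101
  pos 10: 110100 XOR 110101 = 000001
Remainder (last 5 bits) = 00100. This is the CRC / FCS.

00100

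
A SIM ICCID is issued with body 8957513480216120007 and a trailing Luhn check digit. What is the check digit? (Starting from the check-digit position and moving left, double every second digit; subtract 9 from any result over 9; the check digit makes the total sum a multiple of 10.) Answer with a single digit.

Partial digits right→left: 7 0 0 0 2 1 6 1 2 0 8 4 3 1 5 7 5 9 8
Double every second digit counting from the check-digit position (so the 1st, 3rd, 5th, ... of the partial from the right).
  doubled (with −9 where >9): 5 0 4 3 4 7 6 1 1 7 → sum 38
  kept as-is: 0 0 1 1 0 4 1 7 9 → sum 23
Total = 38 + 23 = 61.
Check digit = (10 − (61 mod 10)) mod 10 = 9.

9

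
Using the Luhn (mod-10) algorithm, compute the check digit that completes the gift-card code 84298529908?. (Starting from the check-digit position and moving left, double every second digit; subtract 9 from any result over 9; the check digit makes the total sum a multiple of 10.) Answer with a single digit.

Partial digits right→left: 8 0 9 9 2 5 8 9 2 4 8
Double every second digit counting from the check-digit position (so the 1st, 3rd, 5th, ... of the partial from the right).
  doubled (with −9 where >9): 7 9 4 7 4 7 → sum 38
  kept as-is: 0 9 5 9 4 → sum 27
Total = 38 + 27 = 65.
Check digit = (10 − (65 mod 10)) mod 10 = 5.

5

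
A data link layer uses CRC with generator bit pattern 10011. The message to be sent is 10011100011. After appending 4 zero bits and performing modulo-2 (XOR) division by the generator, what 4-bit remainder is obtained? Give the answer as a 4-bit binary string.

1111

Append 4 zeros: 100111000110000. Divide by 10011 (XOR where the leading bit is 1):
  pos 0: 10011 XOR 10011 = 00000
  pos 5: 10001 XOR 10011 = 00010
  pos 8: 10100 XOR 10011 = 00111
  pos 10: 11100 XOR 10011 = 01111
Remainder (last 4 bits) = 1111. This is the CRC / FCS.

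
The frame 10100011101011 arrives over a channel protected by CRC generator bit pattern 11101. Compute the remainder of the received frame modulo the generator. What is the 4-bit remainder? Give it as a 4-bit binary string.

0000

Modulo-2 division of 10100011101011 by 11101:
  pos 0: 10100 XOR 11101 = 01001
  pos 1: 10010 XOR 11101 = 01111
  pos 2: 11111 XOR 11101 = 00010
  pos 5: 10110 XOR 11101 = 01011
  pos 6: 10111 XOR 11101 = 01010
  pos 7: 10100 XOR 11101 = 01001
  pos 8: 10011 XOR 11101 = 01110
  pos 9: 11101 XOR 11101 = 00000
Remainder = 0000 (zero — the frame passes the CRC check).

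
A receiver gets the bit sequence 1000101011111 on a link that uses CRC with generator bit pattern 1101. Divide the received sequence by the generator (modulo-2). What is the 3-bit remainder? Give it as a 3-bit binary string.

Modulo-2 division of 1000101011111 by 1101:
  pos 0: 1000 XOR 1101 = 0101
  pos 1: 1011 XOR 1101 = 0110
  pos 2: 1100 XOR 1101 = 0001
  pos 5: 1101 XOR 1101 = 0000
  pos 9: 1111 XOR 1101 = 0010
Remainder = 010 (nonzero — an error is detected).

010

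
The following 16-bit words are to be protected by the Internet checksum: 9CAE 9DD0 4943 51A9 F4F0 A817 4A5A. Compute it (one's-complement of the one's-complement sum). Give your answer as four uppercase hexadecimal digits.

4331

One's-complement addition (fold any carry out of bit 15 back into bit 0):
  0x9CAE + 0x9DD0 = 0x13A7E → wrap carry → 0x3A7F
  0x3A7F + 0x4943 = 0x083C2
  0x83C2 + 0x51A9 = 0x0D56B
  0xD56B + 0xF4F0 = 0x1CA5B → wrap carry → 0xCA5C
  0xCA5C + 0xA817 = 0x17273 → wrap carry → 0x7274
  0x7274 + 0x4A5A = 0x0BCCE
One's-complement sum = 0xBCCE.
Checksum = ~0xBCCE & 0xFFFF = 0x4331.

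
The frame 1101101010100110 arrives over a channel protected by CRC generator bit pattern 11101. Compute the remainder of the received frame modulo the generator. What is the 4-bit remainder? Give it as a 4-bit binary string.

Modulo-2 division of 1101101010100110 by 11101:
  pos 0: 11011 XOR 11101 = 00110
  pos 2: 11001 XOR 11101 = 00100
  pos 4: 10001 XOR 11101 = 01100
  pos 5: 11000 XOR 11101 = 00101
  pos 7: 10110 XOR 11101 = 01011
  pos 8: 10110 XOR 11101 = 01011
  pos 9: 10111 XOR 11101 = 01010
  pos 10: 10101 XOR 11101 = 01000
  pos 11: 10000 XOR 11101 = 01101
Remainder = 1101 (nonzero — an error is detected).

1101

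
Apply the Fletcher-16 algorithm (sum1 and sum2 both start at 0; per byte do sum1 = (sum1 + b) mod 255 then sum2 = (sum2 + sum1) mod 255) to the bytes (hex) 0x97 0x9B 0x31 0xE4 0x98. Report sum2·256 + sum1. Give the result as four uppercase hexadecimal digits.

5AE1

Running sums (mod 255):
  after byte 0 (0x97): sum1=151, sum2=151
  after byte 1 (0x9B): sum1=51, sum2=202
  after byte 2 (0x31): sum1=100, sum2=47
  after byte 3 (0xE4): sum1=73, sum2=120
  after byte 4 (0x98): sum1=225, sum2=90
Checksum = sum2·256 + sum1 = 90·256 + 225 = 23265 = 0x5AE1.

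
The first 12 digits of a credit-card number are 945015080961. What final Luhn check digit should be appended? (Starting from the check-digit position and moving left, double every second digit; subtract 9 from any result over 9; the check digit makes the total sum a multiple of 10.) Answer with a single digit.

2

Partial digits right→left: 1 6 9 0 8 0 5 1 0 5 4 9
Double every second digit counting from the check-digit position (so the 1st, 3rd, 5th, ... of the partial from the right).
  doubled (with −9 where >9): 2 9 7 1 0 8 → sum 27
  kept as-is: 6 0 0 1 5 9 → sum 21
Total = 27 + 21 = 48.
Check digit = (10 − (48 mod 10)) mod 10 = 2.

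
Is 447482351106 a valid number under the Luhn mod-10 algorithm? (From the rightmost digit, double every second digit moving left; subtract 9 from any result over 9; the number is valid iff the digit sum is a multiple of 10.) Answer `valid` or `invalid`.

valid

From the right, keep odd positions and double even positions (subtract 9 from any doubled value over 9):
  doubled (positions 2,4,...): 0 2 6 7 5 8 → sum 28
  kept (positions 1,3,...): 6 1 5 2 4 4 → sum 22
Total = 50.
50 mod 10 = 0, so the number is valid.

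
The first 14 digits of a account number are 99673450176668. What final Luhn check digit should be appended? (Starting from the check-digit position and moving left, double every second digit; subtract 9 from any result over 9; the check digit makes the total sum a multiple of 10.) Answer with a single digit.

7

Partial digits right→left: 8 6 6 6 7 1 0 5 4 3 7 6 9 9
Double every second digit counting from the check-digit position (so the 1st, 3rd, 5th, ... of the partial from the right).
  doubled (with −9 where >9): 7 3 5 0 8 5 9 → sum 37
  kept as-is: 6 6 1 5 3 6 9 → sum 36
Total = 37 + 36 = 73.
Check digit = (10 − (73 mod 10)) mod 10 = 7.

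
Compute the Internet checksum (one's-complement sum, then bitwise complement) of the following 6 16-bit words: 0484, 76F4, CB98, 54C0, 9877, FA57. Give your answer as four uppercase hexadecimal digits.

One's-complement addition (fold any carry out of bit 15 back into bit 0):
  0x0484 + 0x76F4 = 0x07B78
  0x7B78 + 0xCB98 = 0x14710 → wrap carry → 0x4711
  0x4711 + 0x54C0 = 0x09BD1
  0x9BD1 + 0x9877 = 0x13448 → wrap carry → 0x3449
  0x3449 + 0xFA57 = 0x12EA0 → wrap carry → 0x2EA1
One's-complement sum = 0x2EA1.
Checksum = ~0x2EA1 & 0xFFFF = 0xD15E.

D15E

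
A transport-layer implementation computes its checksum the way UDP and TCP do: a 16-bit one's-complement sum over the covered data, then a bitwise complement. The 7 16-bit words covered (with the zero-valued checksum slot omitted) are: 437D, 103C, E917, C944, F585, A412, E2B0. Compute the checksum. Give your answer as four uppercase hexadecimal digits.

One's-complement addition (fold any carry out of bit 15 back into bit 0):
  0x437D + 0x103C = 0x053B9
  0x53B9 + 0xE917 = 0x13CD0 → wrap carry → 0x3CD1
  0x3CD1 + 0xC944 = 0x10615 → wrap carry → 0x0616
  0x0616 + 0xF585 = 0x0FB9B
  0xFB9B + 0xA412 = 0x19FAD → wrap carry → 0x9FAE
  0x9FAE + 0xE2B0 = 0x1825E → wrap carry → 0x825F
One's-complement sum = 0x825F.
Checksum = ~0x825F & 0xFFFF = 0x7DA0.

7DA0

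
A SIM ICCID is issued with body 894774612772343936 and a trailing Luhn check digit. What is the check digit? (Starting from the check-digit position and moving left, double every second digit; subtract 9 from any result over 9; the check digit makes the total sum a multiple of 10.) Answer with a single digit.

Partial digits right→left: 6 3 9 3 4 3 2 7 7 2 1 6 4 7 7 4 9 8
Double every second digit counting from the check-digit position (so the 1st, 3rd, 5th, ... of the partial from the right).
  doubled (with −9 where >9): 3 9 8 4 5 2 8 5 9 → sum 53
  kept as-is: 3 3 3 7 2 6 7 4 8 → sum 43
Total = 53 + 43 = 96.
Check digit = (10 − (96 mod 10)) mod 10 = 4.

4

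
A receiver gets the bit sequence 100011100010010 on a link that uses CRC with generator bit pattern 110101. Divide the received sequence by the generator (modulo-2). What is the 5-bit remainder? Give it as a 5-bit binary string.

00000

Modulo-2 division of 100011100010010 by 110101:
  pos 0: 100011 XOR 110101 = 010110
  pos 1: 101101 XOR 110101 = 011000
  pos 2: 110000 XOR 110101 = 000101
  pos 5: 101001 XOR 110101 = 011100
  pos 6: 111000 XOR 110101 = 001101
  pos 8: 110101 XOR 110101 = 000000
Remainder = 00000 (zero — the frame passes the CRC check).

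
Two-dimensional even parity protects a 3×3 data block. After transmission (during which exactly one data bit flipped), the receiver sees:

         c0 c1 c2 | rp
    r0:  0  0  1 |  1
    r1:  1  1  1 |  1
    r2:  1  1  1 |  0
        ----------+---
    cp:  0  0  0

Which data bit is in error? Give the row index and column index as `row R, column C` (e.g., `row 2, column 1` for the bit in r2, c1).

Recompute each row's even parity and compare to rp:
  r0: data parity 1, sent rp 1 → ok
  r1: data parity 1, sent rp 1 → ok
  r2: data parity 1, sent rp 0 → mismatch
Recompute each column's even parity and compare to cp:
  c0: data parity 0, sent cp 0 → ok
  c1: data parity 0, sent cp 0 → ok
  c2: data parity 1, sent cp 0 → mismatch
Exactly one row (r2) and one column (c2) fail → the flipped bit is at their intersection.

row 2, column 2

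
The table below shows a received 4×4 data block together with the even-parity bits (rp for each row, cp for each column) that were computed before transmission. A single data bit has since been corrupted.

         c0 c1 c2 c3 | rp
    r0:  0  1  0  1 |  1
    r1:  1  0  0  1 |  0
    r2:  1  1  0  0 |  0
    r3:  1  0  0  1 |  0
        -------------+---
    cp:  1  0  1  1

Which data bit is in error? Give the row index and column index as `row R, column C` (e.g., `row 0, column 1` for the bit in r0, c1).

row 0, column 2

Recompute each row's even parity and compare to rp:
  r0: data parity 0, sent rp 1 → mismatch
  r1: data parity 0, sent rp 0 → ok
  r2: data parity 0, sent rp 0 → ok
  r3: data parity 0, sent rp 0 → ok
Recompute each column's even parity and compare to cp:
  c0: data parity 1, sent cp 1 → ok
  c1: data parity 0, sent cp 0 → ok
  c2: data parity 0, sent cp 1 → mismatch
  c3: data parity 1, sent cp 1 → ok
Exactly one row (r0) and one column (c2) fail → the flipped bit is at their intersection.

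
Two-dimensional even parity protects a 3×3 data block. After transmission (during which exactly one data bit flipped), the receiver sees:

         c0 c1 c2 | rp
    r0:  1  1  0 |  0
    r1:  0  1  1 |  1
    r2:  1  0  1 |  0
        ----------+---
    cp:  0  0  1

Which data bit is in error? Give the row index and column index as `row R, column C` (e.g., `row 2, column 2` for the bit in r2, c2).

row 1, column 2

Recompute each row's even parity and compare to rp:
  r0: data parity 0, sent rp 0 → ok
  r1: data parity 0, sent rp 1 → mismatch
  r2: data parity 0, sent rp 0 → ok
Recompute each column's even parity and compare to cp:
  c0: data parity 0, sent cp 0 → ok
  c1: data parity 0, sent cp 0 → ok
  c2: data parity 0, sent cp 1 → mismatch
Exactly one row (r1) and one column (c2) fail → the flipped bit is at their intersection.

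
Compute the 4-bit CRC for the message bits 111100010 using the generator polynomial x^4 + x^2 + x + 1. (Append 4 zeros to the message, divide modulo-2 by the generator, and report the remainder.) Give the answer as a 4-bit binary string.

Append 4 zeros: 1111000100000. Divide by 10111 (XOR where the leading bit is 1):
  pos 0: 11110 XOR 10111 = 01001
  pos 1: 10010 XOR 10111 = 00101
  pos 3: 10101 XOR 10111 = 00010
  pos 6: 10000 XOR 10111 = 00111
  pos 8: 11100 XOR 10111 = 01011
Remainder (last 4 bits) = 1011. This is the CRC / FCS.

1011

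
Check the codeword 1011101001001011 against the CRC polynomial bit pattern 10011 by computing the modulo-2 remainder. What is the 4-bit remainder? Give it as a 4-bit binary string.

Modulo-2 division of 1011101001001011 by 10011:
  pos 0: 10111 XOR 10011 = 00100
  pos 2: 10001 XOR 10011 = 00010
  pos 5: 10001 XOR 10011 = 00010
  pos 8: 10001 XOR 10011 = 00010
  pos 11: 10011 XOR 10011 = 00000
Remainder = 0000 (zero — the frame passes the CRC check).

0000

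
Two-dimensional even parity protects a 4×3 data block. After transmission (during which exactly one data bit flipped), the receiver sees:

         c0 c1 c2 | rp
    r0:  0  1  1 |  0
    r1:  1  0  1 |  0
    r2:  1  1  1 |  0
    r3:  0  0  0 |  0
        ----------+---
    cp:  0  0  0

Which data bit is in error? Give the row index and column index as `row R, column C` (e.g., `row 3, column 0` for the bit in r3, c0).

row 2, column 2

Recompute each row's even parity and compare to rp:
  r0: data parity 0, sent rp 0 → ok
  r1: data parity 0, sent rp 0 → ok
  r2: data parity 1, sent rp 0 → mismatch
  r3: data parity 0, sent rp 0 → ok
Recompute each column's even parity and compare to cp:
  c0: data parity 0, sent cp 0 → ok
  c1: data parity 0, sent cp 0 → ok
  c2: data parity 1, sent cp 0 → mismatch
Exactly one row (r2) and one column (c2) fail → the flipped bit is at their intersection.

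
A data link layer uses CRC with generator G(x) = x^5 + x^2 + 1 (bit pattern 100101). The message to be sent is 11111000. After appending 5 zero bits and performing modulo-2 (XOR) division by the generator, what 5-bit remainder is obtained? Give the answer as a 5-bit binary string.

Append 5 zeros: 1111100000000. Divide by 100101 (XOR where the leading bit is 1):
  pos 0: 111110 XOR 100101 = 011011
  pos 1: 110110 XOR 100101 = 010011
  pos 2: 100110 XOR 100101 = 000011
  pos 6: 110000 XOR 100101 = 010101
  pos 7: 101010 XOR 100101 = 001111
Remainder (last 5 bits) = 01111. This is the CRC / FCS.

01111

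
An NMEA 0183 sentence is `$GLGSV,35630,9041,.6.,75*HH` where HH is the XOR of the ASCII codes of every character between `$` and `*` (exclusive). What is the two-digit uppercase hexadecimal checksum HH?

XOR the ASCII codes of the payload characters:
  'G' = 0x47 → acc = 0x47
  'L' = 0x4C → acc = 0x0B
  'G' = 0x47 → acc = 0x4C
  'S' = 0x53 → acc = 0x1F
  'V' = 0x56 → acc = 0x49
  ',' = 0x2C → acc = 0x65
  '3' = 0x33 → acc = 0x56
  '5' = 0x35 → acc = 0x63
  '6' = 0x36 → acc = 0x55
  '3' = 0x33 → acc = 0x66
  '0' = 0x30 → acc = 0x56
  ',' = 0x2C → acc = 0x7A
  '9' = 0x39 → acc = 0x43
  '0' = 0x30 → acc = 0x73
  '4' = 0x34 → acc = 0x47
  '1' = 0x31 → acc = 0x76
  ',' = 0x2C → acc = 0x5A
  '.' = 0x2E → acc = 0x74
  '6' = 0x36 → acc = 0x42
  '.' = 0x2E → acc = 0x6C
  ',' = 0x2C → acc = 0x40
  '7' = 0x37 → acc = 0x77
  '5' = 0x35 → acc = 0x42
Checksum = 0x42.

42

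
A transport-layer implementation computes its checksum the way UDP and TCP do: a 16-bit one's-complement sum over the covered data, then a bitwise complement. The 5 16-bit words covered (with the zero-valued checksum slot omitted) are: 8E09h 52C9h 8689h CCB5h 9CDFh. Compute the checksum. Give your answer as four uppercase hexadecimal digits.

2F0E

One's-complement addition (fold any carry out of bit 15 back into bit 0):
  0x8E09 + 0x52C9 = 0x0E0D2
  0xE0D2 + 0x8689 = 0x1675B → wrap carry → 0x675C
  0x675C + 0xCCB5 = 0x13411 → wrap carry → 0x3412
  0x3412 + 0x9CDF = 0x0D0F1
One's-complement sum = 0xD0F1.
Checksum = ~0xD0F1 & 0xFFFF = 0x2F0E.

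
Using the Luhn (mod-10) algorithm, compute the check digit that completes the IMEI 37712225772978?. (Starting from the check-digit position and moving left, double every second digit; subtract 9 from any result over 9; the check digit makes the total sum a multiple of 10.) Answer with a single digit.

Partial digits right→left: 8 7 9 2 7 7 5 2 2 2 1 7 7 3
Double every second digit counting from the check-digit position (so the 1st, 3rd, 5th, ... of the partial from the right).
  doubled (with −9 where >9): 7 9 5 1 4 2 5 → sum 33
  kept as-is: 7 2 7 2 2 7 3 → sum 30
Total = 33 + 30 = 63.
Check digit = (10 − (63 mod 10)) mod 10 = 7.

7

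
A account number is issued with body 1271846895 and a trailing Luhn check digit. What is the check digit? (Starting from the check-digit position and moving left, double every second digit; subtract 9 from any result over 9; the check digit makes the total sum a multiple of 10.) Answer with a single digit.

7

Partial digits right→left: 5 9 8 6 4 8 1 7 2 1
Double every second digit counting from the check-digit position (so the 1st, 3rd, 5th, ... of the partial from the right).
  doubled (with −9 where >9): 1 7 8 2 4 → sum 22
  kept as-is: 9 6 8 7 1 → sum 31
Total = 22 + 31 = 53.
Check digit = (10 − (53 mod 10)) mod 10 = 7.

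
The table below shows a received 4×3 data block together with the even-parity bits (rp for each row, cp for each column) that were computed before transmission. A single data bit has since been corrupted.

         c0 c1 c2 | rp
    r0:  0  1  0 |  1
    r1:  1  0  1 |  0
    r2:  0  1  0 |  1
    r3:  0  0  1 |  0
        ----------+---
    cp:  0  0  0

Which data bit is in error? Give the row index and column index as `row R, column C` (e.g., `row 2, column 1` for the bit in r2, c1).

row 3, column 0

Recompute each row's even parity and compare to rp:
  r0: data parity 1, sent rp 1 → ok
  r1: data parity 0, sent rp 0 → ok
  r2: data parity 1, sent rp 1 → ok
  r3: data parity 1, sent rp 0 → mismatch
Recompute each column's even parity and compare to cp:
  c0: data parity 1, sent cp 0 → mismatch
  c1: data parity 0, sent cp 0 → ok
  c2: data parity 0, sent cp 0 → ok
Exactly one row (r3) and one column (c0) fail → the flipped bit is at their intersection.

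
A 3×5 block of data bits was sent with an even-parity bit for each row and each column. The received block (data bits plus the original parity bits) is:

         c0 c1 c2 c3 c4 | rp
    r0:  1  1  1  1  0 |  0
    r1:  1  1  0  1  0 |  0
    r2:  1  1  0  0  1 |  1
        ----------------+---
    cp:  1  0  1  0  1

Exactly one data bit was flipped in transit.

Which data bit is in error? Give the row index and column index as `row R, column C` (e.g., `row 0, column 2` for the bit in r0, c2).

Recompute each row's even parity and compare to rp:
  r0: data parity 0, sent rp 0 → ok
  r1: data parity 1, sent rp 0 → mismatch
  r2: data parity 1, sent rp 1 → ok
Recompute each column's even parity and compare to cp:
  c0: data parity 1, sent cp 1 → ok
  c1: data parity 1, sent cp 0 → mismatch
  c2: data parity 1, sent cp 1 → ok
  c3: data parity 0, sent cp 0 → ok
  c4: data parity 1, sent cp 1 → ok
Exactly one row (r1) and one column (c1) fail → the flipped bit is at their intersection.

row 1, column 1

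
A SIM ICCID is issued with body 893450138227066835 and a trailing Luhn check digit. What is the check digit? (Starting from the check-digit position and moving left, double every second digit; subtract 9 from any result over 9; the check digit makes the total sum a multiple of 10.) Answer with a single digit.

Partial digits right→left: 5 3 8 6 6 0 7 2 2 8 3 1 0 5 4 3 9 8
Double every second digit counting from the check-digit position (so the 1st, 3rd, 5th, ... of the partial from the right).
  doubled (with −9 where >9): 1 7 3 5 4 6 0 8 9 → sum 43
  kept as-is: 3 6 0 2 8 1 5 3 8 → sum 36
Total = 43 + 36 = 79.
Check digit = (10 − (79 mod 10)) mod 10 = 1.

1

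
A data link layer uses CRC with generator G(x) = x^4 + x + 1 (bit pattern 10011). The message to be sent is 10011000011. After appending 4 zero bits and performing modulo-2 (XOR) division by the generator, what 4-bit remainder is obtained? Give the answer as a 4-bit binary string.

Append 4 zeros: 100110000110000. Divide by 10011 (XOR where the leading bit is 1):
  pos 0: 10011 XOR 10011 = 00000
  pos 9: 11000 XOR 10011 = 01011
  pos 10: 10110 XOR 10011 = 00101
Remainder (last 4 bits) = 0101. This is the CRC / FCS.

0101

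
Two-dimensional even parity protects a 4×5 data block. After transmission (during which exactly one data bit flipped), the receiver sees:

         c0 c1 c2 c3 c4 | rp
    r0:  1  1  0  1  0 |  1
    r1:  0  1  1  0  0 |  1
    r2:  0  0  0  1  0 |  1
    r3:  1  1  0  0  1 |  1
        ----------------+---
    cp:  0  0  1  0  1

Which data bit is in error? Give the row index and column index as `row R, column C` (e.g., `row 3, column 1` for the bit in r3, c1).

Recompute each row's even parity and compare to rp:
  r0: data parity 1, sent rp 1 → ok
  r1: data parity 0, sent rp 1 → mismatch
  r2: data parity 1, sent rp 1 → ok
  r3: data parity 1, sent rp 1 → ok
Recompute each column's even parity and compare to cp:
  c0: data parity 0, sent cp 0 → ok
  c1: data parity 1, sent cp 0 → mismatch
  c2: data parity 1, sent cp 1 → ok
  c3: data parity 0, sent cp 0 → ok
  c4: data parity 1, sent cp 1 → ok
Exactly one row (r1) and one column (c1) fail → the flipped bit is at their intersection.

row 1, column 1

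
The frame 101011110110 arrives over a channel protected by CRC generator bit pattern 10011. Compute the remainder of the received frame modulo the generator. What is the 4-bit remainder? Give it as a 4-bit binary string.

0000

Modulo-2 division of 101011110110 by 10011:
  pos 0: 10101 XOR 10011 = 00110
  pos 2: 11011 XOR 10011 = 01000
  pos 3: 10001 XOR 10011 = 00010
  pos 6: 10011 XOR 10011 = 00000
Remainder = 0000 (zero — the frame passes the CRC check).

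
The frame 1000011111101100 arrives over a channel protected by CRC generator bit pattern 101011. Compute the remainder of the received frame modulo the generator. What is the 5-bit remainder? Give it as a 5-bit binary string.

10110

Modulo-2 division of 1000011111101100 by 101011:
  pos 0: 100001 XOR 101011 = 001010
  pos 2: 101011 XOR 101011 = 000000
  pos 8: 111011 XOR 101011 = 010000
  pos 9: 100000 XOR 101011 = 001011
Remainder = 10110 (nonzero — an error is detected).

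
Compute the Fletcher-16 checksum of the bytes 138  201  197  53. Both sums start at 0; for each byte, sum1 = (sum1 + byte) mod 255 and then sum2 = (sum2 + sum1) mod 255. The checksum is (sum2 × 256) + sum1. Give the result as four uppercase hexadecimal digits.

Running sums (mod 255):
  after byte 0 (138): sum1=138, sum2=138
  after byte 1 (201): sum1=84, sum2=222
  after byte 2 (197): sum1=26, sum2=248
  after byte 3 (53): sum1=79, sum2=72
Checksum = sum2·256 + sum1 = 72·256 + 79 = 18511 = 0x484F.

484F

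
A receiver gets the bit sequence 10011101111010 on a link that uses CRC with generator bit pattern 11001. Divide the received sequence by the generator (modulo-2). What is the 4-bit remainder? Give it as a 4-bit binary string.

0000

Modulo-2 division of 10011101111010 by 11001:
  pos 0: 10011 XOR 11001 = 01010
  pos 1: 10101 XOR 11001 = 01100
  pos 2: 11000 XOR 11001 = 00001
  pos 6: 11111 XOR 11001 = 00110
  pos 8: 11001 XOR 11001 = 00000
Remainder = 0000 (zero — the frame passes the CRC check).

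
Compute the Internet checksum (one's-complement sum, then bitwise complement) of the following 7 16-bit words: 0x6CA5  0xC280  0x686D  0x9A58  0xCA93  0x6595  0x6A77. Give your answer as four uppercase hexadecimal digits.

3373

One's-complement addition (fold any carry out of bit 15 back into bit 0):
  0x6CA5 + 0xC280 = 0x12F25 → wrap carry → 0x2F26
  0x2F26 + 0x686D = 0x09793
  0x9793 + 0x9A58 = 0x131EB → wrap carry → 0x31EC
  0x31EC + 0xCA93 = 0x0FC7F
  0xFC7F + 0x6595 = 0x16214 → wrap carry → 0x6215
  0x6215 + 0x6A77 = 0x0CC8C
One's-complement sum = 0xCC8C.
Checksum = ~0xCC8C & 0xFFFF = 0x3373.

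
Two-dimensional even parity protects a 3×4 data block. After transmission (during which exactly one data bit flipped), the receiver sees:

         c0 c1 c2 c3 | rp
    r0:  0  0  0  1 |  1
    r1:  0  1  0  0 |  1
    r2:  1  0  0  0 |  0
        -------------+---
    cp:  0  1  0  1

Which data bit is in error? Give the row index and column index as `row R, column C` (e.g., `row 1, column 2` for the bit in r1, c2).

Recompute each row's even parity and compare to rp:
  r0: data parity 1, sent rp 1 → ok
  r1: data parity 1, sent rp 1 → ok
  r2: data parity 1, sent rp 0 → mismatch
Recompute each column's even parity and compare to cp:
  c0: data parity 1, sent cp 0 → mismatch
  c1: data parity 1, sent cp 1 → ok
  c2: data parity 0, sent cp 0 → ok
  c3: data parity 1, sent cp 1 → ok
Exactly one row (r2) and one column (c0) fail → the flipped bit is at their intersection.

row 2, column 0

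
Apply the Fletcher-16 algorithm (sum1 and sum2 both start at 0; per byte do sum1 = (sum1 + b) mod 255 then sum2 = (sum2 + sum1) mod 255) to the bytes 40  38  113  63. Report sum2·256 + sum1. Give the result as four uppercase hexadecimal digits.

Running sums (mod 255):
  after byte 0 (40): sum1=40, sum2=40
  after byte 1 (38): sum1=78, sum2=118
  after byte 2 (113): sum1=191, sum2=54
  after byte 3 (63): sum1=254, sum2=53
Checksum = sum2·256 + sum1 = 53·256 + 254 = 13822 = 0x35FE.

35FE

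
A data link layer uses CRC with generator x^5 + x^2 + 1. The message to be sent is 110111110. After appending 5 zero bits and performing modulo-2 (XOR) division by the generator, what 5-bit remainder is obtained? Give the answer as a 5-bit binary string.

01010

Append 5 zeros: 11011111000000. Divide by 100101 (XOR where the leading bit is 1):
  pos 0: 110111 XOR 100101 = 010010
  pos 1: 100101 XOR 100101 = 000000
  pos 7: 100000 XOR 100101 = 000101
Remainder (last 5 bits) = 01010. This is the CRC / FCS.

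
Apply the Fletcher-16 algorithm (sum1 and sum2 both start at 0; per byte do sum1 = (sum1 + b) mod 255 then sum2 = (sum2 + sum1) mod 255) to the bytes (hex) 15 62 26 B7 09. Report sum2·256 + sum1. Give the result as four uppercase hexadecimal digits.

Running sums (mod 255):
  after byte 0 (15): sum1=21, sum2=21
  after byte 1 (62): sum1=119, sum2=140
  after byte 2 (26): sum1=157, sum2=42
  after byte 3 (B7): sum1=85, sum2=127
  after byte 4 (09): sum1=94, sum2=221
Checksum = sum2·256 + sum1 = 221·256 + 94 = 56670 = 0xDD5E.

DD5E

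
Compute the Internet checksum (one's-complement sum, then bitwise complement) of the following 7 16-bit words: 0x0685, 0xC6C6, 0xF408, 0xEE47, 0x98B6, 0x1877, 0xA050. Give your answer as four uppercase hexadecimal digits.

FEE4

One's-complement addition (fold any carry out of bit 15 back into bit 0):
  0x0685 + 0xC6C6 = 0x0CD4B
  0xCD4B + 0xF408 = 0x1C153 → wrap carry → 0xC154
  0xC154 + 0xEE47 = 0x1AF9B → wrap carry → 0xAF9C
  0xAF9C + 0x98B6 = 0x14852 → wrap carry → 0x4853
  0x4853 + 0x1877 = 0x060CA
  0x60CA + 0xA050 = 0x1011A → wrap carry → 0x011B
One's-complement sum = 0x011B.
Checksum = ~0x011B & 0xFFFF = 0xFEE4.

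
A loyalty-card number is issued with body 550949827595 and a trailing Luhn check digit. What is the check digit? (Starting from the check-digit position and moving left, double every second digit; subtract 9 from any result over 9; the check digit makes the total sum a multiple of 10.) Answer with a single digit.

Partial digits right→left: 5 9 5 7 2 8 9 4 9 0 5 5
Double every second digit counting from the check-digit position (so the 1st, 3rd, 5th, ... of the partial from the right).
  doubled (with −9 where >9): 1 1 4 9 9 1 → sum 25
  kept as-is: 9 7 8 4 0 5 → sum 33
Total = 25 + 33 = 58.
Check digit = (10 − (58 mod 10)) mod 10 = 2.

2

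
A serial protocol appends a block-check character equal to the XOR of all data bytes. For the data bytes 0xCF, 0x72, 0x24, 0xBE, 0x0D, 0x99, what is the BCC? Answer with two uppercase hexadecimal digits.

B3

XOR the bytes together:
  start with 0xCF
  0xCF ⊕ 0x72 = 0xBD
  0xBD ⊕ 0x24 = 0x99
  0x99 ⊕ 0xBE = 0x27
  0x27 ⊕ 0x0D = 0x2A
  0x2A ⊕ 0x99 = 0xB3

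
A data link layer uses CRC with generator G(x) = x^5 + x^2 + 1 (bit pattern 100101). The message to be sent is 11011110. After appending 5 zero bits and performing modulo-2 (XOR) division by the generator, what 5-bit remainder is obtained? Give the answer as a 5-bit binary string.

Append 5 zeros: 1101111000000. Divide by 100101 (XOR where the leading bit is 1):
  pos 0: 110111 XOR 100101 = 010010
  pos 1: 100101 XOR 100101 = 000000
Remainder (last 5 bits) = 00000. This is the CRC / FCS.

00000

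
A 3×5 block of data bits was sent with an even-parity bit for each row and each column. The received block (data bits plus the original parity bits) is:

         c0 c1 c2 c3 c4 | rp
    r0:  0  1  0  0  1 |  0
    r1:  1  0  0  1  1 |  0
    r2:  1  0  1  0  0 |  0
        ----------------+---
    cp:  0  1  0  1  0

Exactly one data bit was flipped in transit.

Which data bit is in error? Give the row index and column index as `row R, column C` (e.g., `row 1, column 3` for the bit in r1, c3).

row 1, column 2

Recompute each row's even parity and compare to rp:
  r0: data parity 0, sent rp 0 → ok
  r1: data parity 1, sent rp 0 → mismatch
  r2: data parity 0, sent rp 0 → ok
Recompute each column's even parity and compare to cp:
  c0: data parity 0, sent cp 0 → ok
  c1: data parity 1, sent cp 1 → ok
  c2: data parity 1, sent cp 0 → mismatch
  c3: data parity 1, sent cp 1 → ok
  c4: data parity 0, sent cp 0 → ok
Exactly one row (r1) and one column (c2) fail → the flipped bit is at their intersection.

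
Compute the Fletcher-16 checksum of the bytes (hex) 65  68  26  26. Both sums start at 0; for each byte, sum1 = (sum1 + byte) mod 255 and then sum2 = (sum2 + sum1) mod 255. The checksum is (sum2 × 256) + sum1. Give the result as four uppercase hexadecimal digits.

Running sums (mod 255):
  after byte 0 (65): sum1=101, sum2=101
  after byte 1 (68): sum1=205, sum2=51
  after byte 2 (26): sum1=243, sum2=39
  after byte 3 (26): sum1=26, sum2=65
Checksum = sum2·256 + sum1 = 65·256 + 26 = 16666 = 0x411A.

411A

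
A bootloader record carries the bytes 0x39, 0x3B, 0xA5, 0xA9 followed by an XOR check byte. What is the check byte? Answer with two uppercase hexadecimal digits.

0E

XOR the bytes together:
  start with 0x39
  0x39 ⊕ 0x3B = 0x02
  0x02 ⊕ 0xA5 = 0xA7
  0xA7 ⊕ 0xA9 = 0x0E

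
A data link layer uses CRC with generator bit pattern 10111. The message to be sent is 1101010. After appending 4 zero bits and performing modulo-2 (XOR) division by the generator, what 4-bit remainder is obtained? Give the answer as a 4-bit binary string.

0011

Append 4 zeros: 11010100000. Divide by 10111 (XOR where the leading bit is 1):
  pos 0: 11010 XOR 10111 = 01101
  pos 1: 11011 XOR 10111 = 01100
  pos 2: 11000 XOR 10111 = 01111
  pos 3: 11110 XOR 10111 = 01001
  pos 4: 10010 XOR 10111 = 00101
  pos 6: 10100 XOR 10111 = 00011
Remainder (last 4 bits) = 0011. This is the CRC / FCS.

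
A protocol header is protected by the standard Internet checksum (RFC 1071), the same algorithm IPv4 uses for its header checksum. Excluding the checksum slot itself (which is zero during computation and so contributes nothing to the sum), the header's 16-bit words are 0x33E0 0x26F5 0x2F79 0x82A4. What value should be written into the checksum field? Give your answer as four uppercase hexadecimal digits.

F30C

One's-complement addition (fold any carry out of bit 15 back into bit 0):
  0x33E0 + 0x26F5 = 0x05AD5
  0x5AD5 + 0x2F79 = 0x08A4E
  0x8A4E + 0x82A4 = 0x10CF2 → wrap carry → 0x0CF3
One's-complement sum = 0x0CF3.
Checksum = ~0x0CF3 & 0xFFFF = 0xF30C.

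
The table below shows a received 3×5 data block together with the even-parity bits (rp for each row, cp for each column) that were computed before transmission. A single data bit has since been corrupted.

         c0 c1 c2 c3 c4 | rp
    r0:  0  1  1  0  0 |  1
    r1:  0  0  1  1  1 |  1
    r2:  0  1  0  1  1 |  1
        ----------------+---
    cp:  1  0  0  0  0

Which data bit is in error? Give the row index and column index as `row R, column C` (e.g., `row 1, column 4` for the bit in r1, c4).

Recompute each row's even parity and compare to rp:
  r0: data parity 0, sent rp 1 → mismatch
  r1: data parity 1, sent rp 1 → ok
  r2: data parity 1, sent rp 1 → ok
Recompute each column's even parity and compare to cp:
  c0: data parity 0, sent cp 1 → mismatch
  c1: data parity 0, sent cp 0 → ok
  c2: data parity 0, sent cp 0 → ok
  c3: data parity 0, sent cp 0 → ok
  c4: data parity 0, sent cp 0 → ok
Exactly one row (r0) and one column (c0) fail → the flipped bit is at their intersection.

row 0, column 0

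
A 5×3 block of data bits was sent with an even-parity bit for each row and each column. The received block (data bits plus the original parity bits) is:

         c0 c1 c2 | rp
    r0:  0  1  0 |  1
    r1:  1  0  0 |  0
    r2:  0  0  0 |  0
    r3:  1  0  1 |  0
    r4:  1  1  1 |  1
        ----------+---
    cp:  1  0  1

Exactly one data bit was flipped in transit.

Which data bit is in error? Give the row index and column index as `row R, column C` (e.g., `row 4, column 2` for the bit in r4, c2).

row 1, column 2

Recompute each row's even parity and compare to rp:
  r0: data parity 1, sent rp 1 → ok
  r1: data parity 1, sent rp 0 → mismatch
  r2: data parity 0, sent rp 0 → ok
  r3: data parity 0, sent rp 0 → ok
  r4: data parity 1, sent rp 1 → ok
Recompute each column's even parity and compare to cp:
  c0: data parity 1, sent cp 1 → ok
  c1: data parity 0, sent cp 0 → ok
  c2: data parity 0, sent cp 1 → mismatch
Exactly one row (r1) and one column (c2) fail → the flipped bit is at their intersection.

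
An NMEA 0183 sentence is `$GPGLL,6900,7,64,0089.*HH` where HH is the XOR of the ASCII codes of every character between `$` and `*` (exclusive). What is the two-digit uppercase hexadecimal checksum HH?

XOR the ASCII codes of the payload characters:
  'G' = 0x47 → acc = 0x47
  'P' = 0x50 → acc = 0x17
  'G' = 0x47 → acc = 0x50
  'L' = 0x4C → acc = 0x1C
  'L' = 0x4C → acc = 0x50
  ',' = 0x2C → acc = 0x7C
  '6' = 0x36 → acc = 0x4A
  '9' = 0x39 → acc = 0x73
  '0' = 0x30 → acc = 0x43
  '0' = 0x30 → acc = 0x73
  ',' = 0x2C → acc = 0x5F
  '7' = 0x37 → acc = 0x68
  ',' = 0x2C → acc = 0x44
  '6' = 0x36 → acc = 0x72
  '4' = 0x34 → acc = 0x46
  ',' = 0x2C → acc = 0x6A
  '0' = 0x30 → acc = 0x5A
  '0' = 0x30 → acc = 0x6A
  '8' = 0x38 → acc = 0x52
  '9' = 0x39 → acc = 0x6B
  '.' = 0x2E → acc = 0x45
Checksum = 0x45.

45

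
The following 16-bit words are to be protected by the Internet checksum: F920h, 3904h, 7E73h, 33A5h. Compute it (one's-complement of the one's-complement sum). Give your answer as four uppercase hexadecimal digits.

1BC2

One's-complement addition (fold any carry out of bit 15 back into bit 0):
  0xF920 + 0x3904 = 0x13224 → wrap carry → 0x3225
  0x3225 + 0x7E73 = 0x0B098
  0xB098 + 0x33A5 = 0x0E43D
One's-complement sum = 0xE43D.
Checksum = ~0xE43D & 0xFFFF = 0x1BC2.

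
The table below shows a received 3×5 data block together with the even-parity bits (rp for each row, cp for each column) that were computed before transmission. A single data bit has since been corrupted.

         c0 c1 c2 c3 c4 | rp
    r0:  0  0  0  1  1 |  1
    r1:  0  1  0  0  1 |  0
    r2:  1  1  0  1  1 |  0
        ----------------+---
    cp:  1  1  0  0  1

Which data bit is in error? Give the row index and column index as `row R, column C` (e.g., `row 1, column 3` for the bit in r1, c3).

row 0, column 1

Recompute each row's even parity and compare to rp:
  r0: data parity 0, sent rp 1 → mismatch
  r1: data parity 0, sent rp 0 → ok
  r2: data parity 0, sent rp 0 → ok
Recompute each column's even parity and compare to cp:
  c0: data parity 1, sent cp 1 → ok
  c1: data parity 0, sent cp 1 → mismatch
  c2: data parity 0, sent cp 0 → ok
  c3: data parity 0, sent cp 0 → ok
  c4: data parity 1, sent cp 1 → ok
Exactly one row (r0) and one column (c1) fail → the flipped bit is at their intersection.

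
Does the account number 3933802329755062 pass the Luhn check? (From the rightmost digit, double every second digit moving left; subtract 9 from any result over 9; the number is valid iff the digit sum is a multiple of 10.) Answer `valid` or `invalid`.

From the right, keep odd positions and double even positions (subtract 9 from any doubled value over 9):
  doubled (positions 2,4,...): 3 1 5 4 4 7 6 6 → sum 36
  kept (positions 1,3,...): 2 0 5 9 3 0 3 9 → sum 31
Total = 67.
67 mod 10 = 7, so the number is invalid.

invalid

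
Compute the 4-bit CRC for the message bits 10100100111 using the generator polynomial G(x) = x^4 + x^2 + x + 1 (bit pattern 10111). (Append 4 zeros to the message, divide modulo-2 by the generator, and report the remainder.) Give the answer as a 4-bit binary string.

Append 4 zeros: 101001001110000. Divide by 10111 (XOR where the leading bit is 1):
  pos 0: 10100 XOR 10111 = 00011
  pos 3: 11100 XOR 10111 = 01011
  pos 4: 10111 XOR 10111 = 00000
  pos 9: 11000 XOR 10111 = 01111
  pos 10: 11110 XOR 10111 = 01001
Remainder (last 4 bits) = 1001. This is the CRC / FCS.

1001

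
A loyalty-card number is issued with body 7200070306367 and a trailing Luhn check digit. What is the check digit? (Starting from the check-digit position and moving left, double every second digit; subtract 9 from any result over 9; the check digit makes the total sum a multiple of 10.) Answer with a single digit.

Partial digits right→left: 7 6 3 6 0 3 0 7 0 0 0 2 7
Double every second digit counting from the check-digit position (so the 1st, 3rd, 5th, ... of the partial from the right).
  doubled (with −9 where >9): 5 6 0 0 0 0 5 → sum 16
  kept as-is: 6 6 3 7 0 2 → sum 24
Total = 16 + 24 = 40.
Check digit = (10 − (40 mod 10)) mod 10 = 0.

0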